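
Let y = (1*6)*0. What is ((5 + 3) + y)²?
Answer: 64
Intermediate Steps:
y = 0 (y = 6*0 = 0)
((5 + 3) + y)² = ((5 + 3) + 0)² = (8 + 0)² = 8² = 64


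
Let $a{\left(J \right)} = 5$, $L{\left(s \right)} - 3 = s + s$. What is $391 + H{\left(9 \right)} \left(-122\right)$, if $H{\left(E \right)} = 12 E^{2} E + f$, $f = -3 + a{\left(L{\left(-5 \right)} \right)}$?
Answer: $-1067109$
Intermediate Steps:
$L{\left(s \right)} = 3 + 2 s$ ($L{\left(s \right)} = 3 + \left(s + s\right) = 3 + 2 s$)
$f = 2$ ($f = -3 + 5 = 2$)
$H{\left(E \right)} = 2 + 12 E^{3}$ ($H{\left(E \right)} = 12 E^{2} E + 2 = 12 E^{3} + 2 = 2 + 12 E^{3}$)
$391 + H{\left(9 \right)} \left(-122\right) = 391 + \left(2 + 12 \cdot 9^{3}\right) \left(-122\right) = 391 + \left(2 + 12 \cdot 729\right) \left(-122\right) = 391 + \left(2 + 8748\right) \left(-122\right) = 391 + 8750 \left(-122\right) = 391 - 1067500 = -1067109$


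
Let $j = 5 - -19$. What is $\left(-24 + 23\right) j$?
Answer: $-24$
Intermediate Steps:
$j = 24$ ($j = 5 + 19 = 24$)
$\left(-24 + 23\right) j = \left(-24 + 23\right) 24 = \left(-1\right) 24 = -24$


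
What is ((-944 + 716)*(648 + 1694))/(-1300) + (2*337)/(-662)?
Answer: 44076989/107575 ≈ 409.73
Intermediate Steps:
((-944 + 716)*(648 + 1694))/(-1300) + (2*337)/(-662) = -228*2342*(-1/1300) + 674*(-1/662) = -533976*(-1/1300) - 337/331 = 133494/325 - 337/331 = 44076989/107575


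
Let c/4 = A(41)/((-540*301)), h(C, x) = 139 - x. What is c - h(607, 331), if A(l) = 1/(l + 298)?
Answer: 2644850879/13775265 ≈ 192.00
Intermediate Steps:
A(l) = 1/(298 + l)
c = -1/13775265 (c = 4*(1/((298 + 41)*((-540*301)))) = 4*(1/(339*(-162540))) = 4*((1/339)*(-1/162540)) = 4*(-1/55101060) = -1/13775265 ≈ -7.2594e-8)
c - h(607, 331) = -1/13775265 - (139 - 1*331) = -1/13775265 - (139 - 331) = -1/13775265 - 1*(-192) = -1/13775265 + 192 = 2644850879/13775265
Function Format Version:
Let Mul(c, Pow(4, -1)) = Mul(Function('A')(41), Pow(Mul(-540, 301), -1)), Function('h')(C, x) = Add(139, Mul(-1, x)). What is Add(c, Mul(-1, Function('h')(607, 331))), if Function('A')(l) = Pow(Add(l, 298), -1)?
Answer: Rational(2644850879, 13775265) ≈ 192.00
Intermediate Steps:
Function('A')(l) = Pow(Add(298, l), -1)
c = Rational(-1, 13775265) (c = Mul(4, Mul(Pow(Add(298, 41), -1), Pow(Mul(-540, 301), -1))) = Mul(4, Mul(Pow(339, -1), Pow(-162540, -1))) = Mul(4, Mul(Rational(1, 339), Rational(-1, 162540))) = Mul(4, Rational(-1, 55101060)) = Rational(-1, 13775265) ≈ -7.2594e-8)
Add(c, Mul(-1, Function('h')(607, 331))) = Add(Rational(-1, 13775265), Mul(-1, Add(139, Mul(-1, 331)))) = Add(Rational(-1, 13775265), Mul(-1, Add(139, -331))) = Add(Rational(-1, 13775265), Mul(-1, -192)) = Add(Rational(-1, 13775265), 192) = Rational(2644850879, 13775265)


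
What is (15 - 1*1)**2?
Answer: 196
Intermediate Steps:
(15 - 1*1)**2 = (15 - 1)**2 = 14**2 = 196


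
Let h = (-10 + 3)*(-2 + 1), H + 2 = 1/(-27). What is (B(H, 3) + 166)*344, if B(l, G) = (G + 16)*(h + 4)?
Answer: 129000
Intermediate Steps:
H = -55/27 (H = -2 + 1/(-27) = -2 - 1/27 = -55/27 ≈ -2.0370)
h = 7 (h = -7*(-1) = 7)
B(l, G) = 176 + 11*G (B(l, G) = (G + 16)*(7 + 4) = (16 + G)*11 = 176 + 11*G)
(B(H, 3) + 166)*344 = ((176 + 11*3) + 166)*344 = ((176 + 33) + 166)*344 = (209 + 166)*344 = 375*344 = 129000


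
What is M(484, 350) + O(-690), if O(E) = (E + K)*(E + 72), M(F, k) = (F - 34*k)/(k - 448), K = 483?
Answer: 6274082/49 ≈ 1.2804e+5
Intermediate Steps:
M(F, k) = (F - 34*k)/(-448 + k)
O(E) = (72 + E)*(483 + E) (O(E) = (E + 483)*(E + 72) = (483 + E)*(72 + E) = (72 + E)*(483 + E))
M(484, 350) + O(-690) = (484 - 34*350)/(-448 + 350) + (34776 + (-690)² + 555*(-690)) = (484 - 11900)/(-98) + (34776 + 476100 - 382950) = -1/98*(-11416) + 127926 = 5708/49 + 127926 = 6274082/49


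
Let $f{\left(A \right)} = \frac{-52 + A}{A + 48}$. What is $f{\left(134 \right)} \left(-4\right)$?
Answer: $- \frac{164}{91} \approx -1.8022$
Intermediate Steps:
$f{\left(A \right)} = \frac{-52 + A}{48 + A}$
$f{\left(134 \right)} \left(-4\right) = \frac{-52 + 134}{48 + 134} \left(-4\right) = \frac{1}{182} \cdot 82 \left(-4\right) = \frac{41}{91} \left(-4\right) = - \frac{164}{91}$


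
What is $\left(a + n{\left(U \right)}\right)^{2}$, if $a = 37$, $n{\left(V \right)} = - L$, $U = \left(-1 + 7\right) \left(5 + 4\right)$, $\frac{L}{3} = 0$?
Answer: $1369$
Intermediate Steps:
$L = 0$ ($L = 3 \cdot 0 = 0$)
$U = 54$ ($U = 6 \cdot 9 = 54$)
$n{\left(V \right)} = 0$ ($n{\left(V \right)} = \left(-1\right) 0 = 0$)
$\left(a + n{\left(U \right)}\right)^{2} = \left(37 + 0\right)^{2} = 37^{2} = 1369$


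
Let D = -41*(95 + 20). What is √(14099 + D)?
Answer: 2*√2346 ≈ 96.871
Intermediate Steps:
D = -4715 (D = -41*115 = -4715)
√(14099 + D) = √(14099 - 4715) = √9384 = 2*√2346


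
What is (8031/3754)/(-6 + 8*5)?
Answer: 8031/127636 ≈ 0.062921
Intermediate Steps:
(8031/3754)/(-6 + 8*5) = (8031*(1/3754))/(-6 + 40) = (8031/3754)/34 = (8031/3754)*(1/34) = 8031/127636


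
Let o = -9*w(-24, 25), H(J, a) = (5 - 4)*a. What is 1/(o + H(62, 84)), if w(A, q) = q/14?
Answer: 14/951 ≈ 0.014721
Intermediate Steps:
w(A, q) = q/14 (w(A, q) = q*(1/14) = q/14)
H(J, a) = a (H(J, a) = 1*a = a)
o = -225/14 (o = -9*25/14 = -225/14 ≈ -16.071)
1/(o + H(62, 84)) = 1/(-225/14 + 84) = 1/(951/14) = 14/951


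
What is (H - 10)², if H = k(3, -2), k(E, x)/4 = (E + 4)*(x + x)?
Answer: 14884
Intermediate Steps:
k(E, x) = 8*x*(4 + E) (k(E, x) = 4*((E + 4)*(x + x)) = 4*((4 + E)*(2*x)) = 4*(2*x*(4 + E)) = 8*x*(4 + E))
H = -112 (H = 8*(-2)*(4 + 3) = 8*(-2)*7 = -112)
(H - 10)² = (-112 - 10)² = (-122)² = 14884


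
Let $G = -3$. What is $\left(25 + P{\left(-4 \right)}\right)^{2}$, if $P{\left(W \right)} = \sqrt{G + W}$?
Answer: $\left(25 + i \sqrt{7}\right)^{2} \approx 618.0 + 132.29 i$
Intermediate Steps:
$P{\left(W \right)} = \sqrt{-3 + W}$
$\left(25 + P{\left(-4 \right)}\right)^{2} = \left(25 + \sqrt{-3 - 4}\right)^{2} = \left(25 + \sqrt{-7}\right)^{2} = \left(25 + i \sqrt{7}\right)^{2}$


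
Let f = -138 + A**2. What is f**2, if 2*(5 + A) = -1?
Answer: 185761/16 ≈ 11610.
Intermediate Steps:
A = -11/2 (A = -5 + (1/2)*(-1) = -5 - 1/2 = -11/2 ≈ -5.5000)
f = -431/4 (f = -138 + (-11/2)**2 = -138 + 121/4 = -431/4 ≈ -107.75)
f**2 = (-431/4)**2 = 185761/16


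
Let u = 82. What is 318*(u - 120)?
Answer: -12084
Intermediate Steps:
318*(u - 120) = 318*(82 - 120) = 318*(-38) = -12084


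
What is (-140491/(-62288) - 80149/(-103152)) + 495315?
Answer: 99452613433687/200785368 ≈ 4.9532e+5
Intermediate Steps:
(-140491/(-62288) - 80149/(-103152)) + 495315 = (-140491*(-1/62288) - 80149*(-1/103152)) + 495315 = (140491/62288 + 80149/103152) + 495315 = 608882767/200785368 + 495315 = 99452613433687/200785368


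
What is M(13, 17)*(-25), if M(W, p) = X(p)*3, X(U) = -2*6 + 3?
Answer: 675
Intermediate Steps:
X(U) = -9 (X(U) = -12 + 3 = -9)
M(W, p) = -27 (M(W, p) = -9*3 = -27)
M(13, 17)*(-25) = -27*(-25) = 675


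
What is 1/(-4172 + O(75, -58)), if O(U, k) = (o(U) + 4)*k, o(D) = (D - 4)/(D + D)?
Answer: -75/332359 ≈ -0.00022566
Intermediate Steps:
o(D) = (-4 + D)/(2*D) (o(D) = (-4 + D)/((2*D)) = (-4 + D)*(1/(2*D)) = (-4 + D)/(2*D))
O(U, k) = k*(4 + (-4 + U)/(2*U)) (O(U, k) = ((-4 + U)/(2*U) + 4)*k = (4 + (-4 + U)/(2*U))*k = k*(4 + (-4 + U)/(2*U)))
1/(-4172 + O(75, -58)) = 1/(-4172 + (½)*(-58)*(-4 + 9*75)/75) = 1/(-4172 + (½)*(-58)*(1/75)*(-4 + 675)) = 1/(-4172 + (½)*(-58)*(1/75)*671) = 1/(-4172 - 19459/75) = 1/(-332359/75) = -75/332359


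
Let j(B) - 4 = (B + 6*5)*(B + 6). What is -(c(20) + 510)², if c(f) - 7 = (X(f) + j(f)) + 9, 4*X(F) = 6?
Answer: -13417569/4 ≈ -3.3544e+6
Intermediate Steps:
X(F) = 3/2 (X(F) = (¼)*6 = 3/2)
j(B) = 4 + (6 + B)*(30 + B) (j(B) = 4 + (B + 6*5)*(B + 6) = 4 + (B + 30)*(6 + B) = 4 + (30 + B)*(6 + B) = 4 + (6 + B)*(30 + B))
c(f) = 403/2 + f² + 36*f (c(f) = 7 + ((3/2 + (184 + f² + 36*f)) + 9) = 7 + ((371/2 + f² + 36*f) + 9) = 7 + (389/2 + f² + 36*f) = 403/2 + f² + 36*f)
-(c(20) + 510)² = -((403/2 + 20² + 36*20) + 510)² = -((403/2 + 400 + 720) + 510)² = -(2643/2 + 510)² = -(3663/2)² = -1*13417569/4 = -13417569/4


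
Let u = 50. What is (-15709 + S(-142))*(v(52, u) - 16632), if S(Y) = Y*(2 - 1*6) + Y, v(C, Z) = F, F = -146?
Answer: 256418174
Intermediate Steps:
v(C, Z) = -146
S(Y) = -3*Y (S(Y) = Y*(2 - 6) + Y = Y*(-4) + Y = -4*Y + Y = -3*Y)
(-15709 + S(-142))*(v(52, u) - 16632) = (-15709 - 3*(-142))*(-146 - 16632) = (-15709 + 426)*(-16778) = -15283*(-16778) = 256418174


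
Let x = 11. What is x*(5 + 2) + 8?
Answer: 85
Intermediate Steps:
x*(5 + 2) + 8 = 11*(5 + 2) + 8 = 11*7 + 8 = 77 + 8 = 85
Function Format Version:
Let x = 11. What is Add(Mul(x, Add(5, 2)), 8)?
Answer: 85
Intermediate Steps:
Add(Mul(x, Add(5, 2)), 8) = Add(Mul(11, Add(5, 2)), 8) = Add(Mul(11, 7), 8) = Add(77, 8) = 85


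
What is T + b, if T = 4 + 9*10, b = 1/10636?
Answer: 999785/10636 ≈ 94.000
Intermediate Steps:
b = 1/10636 ≈ 9.4020e-5
T = 94 (T = 4 + 90 = 94)
T + b = 94 + 1/10636 = 999785/10636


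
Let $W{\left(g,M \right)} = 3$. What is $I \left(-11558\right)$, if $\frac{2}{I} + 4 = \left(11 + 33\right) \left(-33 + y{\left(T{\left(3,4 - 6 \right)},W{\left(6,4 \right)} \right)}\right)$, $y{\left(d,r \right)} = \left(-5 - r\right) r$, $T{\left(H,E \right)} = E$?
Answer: $\frac{5779}{628} \approx 9.2022$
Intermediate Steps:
$y{\left(d,r \right)} = r \left(-5 - r\right)$
$I = - \frac{1}{1256}$ ($I = \frac{2}{-4 + \left(11 + 33\right) \left(-33 - 3 \left(5 + 3\right)\right)} = \frac{2}{-4 + 44 \left(-33 - 3 \cdot 8\right)} = \frac{2}{-4 + 44 \left(-33 - 24\right)} = \frac{2}{-4 + 44 \left(-57\right)} = \frac{2}{-4 - 2508} = \frac{2}{-2512} = 2 \left(- \frac{1}{2512}\right) = - \frac{1}{1256} \approx -0.00079618$)
$I \left(-11558\right) = \left(- \frac{1}{1256}\right) \left(-11558\right) = \frac{5779}{628}$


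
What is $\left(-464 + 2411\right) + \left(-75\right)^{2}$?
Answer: $7572$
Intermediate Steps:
$\left(-464 + 2411\right) + \left(-75\right)^{2} = 1947 + 5625 = 7572$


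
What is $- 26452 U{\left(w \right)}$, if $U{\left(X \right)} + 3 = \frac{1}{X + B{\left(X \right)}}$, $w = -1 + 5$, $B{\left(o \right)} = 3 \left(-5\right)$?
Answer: $\frac{899368}{11} \approx 81761.0$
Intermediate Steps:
$B{\left(o \right)} = -15$
$w = 4$
$U{\left(X \right)} = -3 + \frac{1}{-15 + X}$ ($U{\left(X \right)} = -3 + \frac{1}{X - 15} = -3 + \frac{1}{-15 + X}$)
$- 26452 U{\left(w \right)} = - 26452 \frac{46 - 12}{-15 + 4} = - 26452 \frac{46 - 12}{-11} = - 26452 \left(\left(- \frac{1}{11}\right) 34\right) = \left(-26452\right) \left(- \frac{34}{11}\right) = \frac{899368}{11}$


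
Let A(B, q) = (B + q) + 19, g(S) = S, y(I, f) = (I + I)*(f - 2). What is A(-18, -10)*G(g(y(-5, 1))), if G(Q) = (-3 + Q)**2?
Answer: -441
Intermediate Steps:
y(I, f) = 2*I*(-2 + f) (y(I, f) = (2*I)*(-2 + f) = 2*I*(-2 + f))
A(B, q) = 19 + B + q
A(-18, -10)*G(g(y(-5, 1))) = (19 - 18 - 10)*(-3 + 2*(-5)*(-2 + 1))**2 = -9*(-3 + 2*(-5)*(-1))**2 = -9*(-3 + 10)**2 = -9*7**2 = -9*49 = -441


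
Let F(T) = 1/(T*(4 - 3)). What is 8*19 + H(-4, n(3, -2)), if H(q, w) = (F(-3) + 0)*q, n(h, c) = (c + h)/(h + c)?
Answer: 460/3 ≈ 153.33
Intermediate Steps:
n(h, c) = 1 (n(h, c) = (c + h)/(c + h) = 1)
F(T) = 1/T (F(T) = 1/(T*1) = 1/T)
H(q, w) = -q/3 (H(q, w) = (1/(-3) + 0)*q = (-⅓ + 0)*q = -q/3)
8*19 + H(-4, n(3, -2)) = 8*19 - ⅓*(-4) = 152 + 4/3 = 460/3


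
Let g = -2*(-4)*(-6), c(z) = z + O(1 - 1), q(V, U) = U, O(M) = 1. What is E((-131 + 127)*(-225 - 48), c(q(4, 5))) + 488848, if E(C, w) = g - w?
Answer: 488794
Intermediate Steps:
c(z) = 1 + z (c(z) = z + 1 = 1 + z)
g = -48 (g = 8*(-6) = -48)
E(C, w) = -48 - w
E((-131 + 127)*(-225 - 48), c(q(4, 5))) + 488848 = (-48 - (1 + 5)) + 488848 = (-48 - 1*6) + 488848 = (-48 - 6) + 488848 = -54 + 488848 = 488794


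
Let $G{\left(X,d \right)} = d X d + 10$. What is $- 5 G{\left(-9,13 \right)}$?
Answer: $7555$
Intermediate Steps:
$G{\left(X,d \right)} = 10 + X d^{2}$ ($G{\left(X,d \right)} = X d d + 10 = X d^{2} + 10 = 10 + X d^{2}$)
$- 5 G{\left(-9,13 \right)} = - 5 \left(10 - 9 \cdot 13^{2}\right) = - 5 \left(10 - 1521\right) = \left(-5\right) \left(-1511\right) = 7555$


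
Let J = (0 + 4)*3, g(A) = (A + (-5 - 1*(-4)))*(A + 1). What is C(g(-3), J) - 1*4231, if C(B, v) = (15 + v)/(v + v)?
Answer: -33839/8 ≈ -4229.9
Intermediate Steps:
g(A) = (1 + A)*(-1 + A) (g(A) = (A + (-5 + 4))*(1 + A) = (A - 1)*(1 + A) = (-1 + A)*(1 + A) = (1 + A)*(-1 + A))
J = 12 (J = 4*3 = 12)
C(B, v) = (15 + v)/(2*v) (C(B, v) = (15 + v)/((2*v)) = (15 + v)*(1/(2*v)) = (15 + v)/(2*v))
C(g(-3), J) - 1*4231 = (½)*(15 + 12)/12 - 1*4231 = (½)*(1/12)*27 - 4231 = 9/8 - 4231 = -33839/8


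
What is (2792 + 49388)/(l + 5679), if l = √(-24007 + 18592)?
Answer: 24694185/2688038 - 247855*I*√15/8064114 ≈ 9.1867 - 0.11904*I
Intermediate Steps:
l = 19*I*√15 (l = √(-5415) = 19*I*√15 ≈ 73.587*I)
(2792 + 49388)/(l + 5679) = (2792 + 49388)/(19*I*√15 + 5679) = 52180/(5679 + 19*I*√15)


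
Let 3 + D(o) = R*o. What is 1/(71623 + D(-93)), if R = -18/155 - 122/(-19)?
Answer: 95/6748196 ≈ 1.4078e-5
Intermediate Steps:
R = 18568/2945 (R = -18*1/155 - 122*(-1/19) = -18/155 + 122/19 = 18568/2945 ≈ 6.3049)
D(o) = -3 + 18568*o/2945
1/(71623 + D(-93)) = 1/(71623 + (-3 + (18568/2945)*(-93))) = 1/(71623 + (-3 - 55704/95)) = 1/(71623 - 55989/95) = 1/(6748196/95) = 95/6748196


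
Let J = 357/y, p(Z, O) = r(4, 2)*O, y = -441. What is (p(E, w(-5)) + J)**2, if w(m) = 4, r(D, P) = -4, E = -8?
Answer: 124609/441 ≈ 282.56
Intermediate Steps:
p(Z, O) = -4*O
J = -17/21 (J = 357/(-441) = 357*(-1/441) = -17/21 ≈ -0.80952)
(p(E, w(-5)) + J)**2 = (-4*4 - 17/21)**2 = (-16 - 17/21)**2 = (-353/21)**2 = 124609/441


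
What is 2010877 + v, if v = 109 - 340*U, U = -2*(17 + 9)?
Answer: 2028666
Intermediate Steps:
U = -52 (U = -2*26 = -52)
v = 17789 (v = 109 - 340*(-52) = 109 + 17680 = 17789)
2010877 + v = 2010877 + 17789 = 2028666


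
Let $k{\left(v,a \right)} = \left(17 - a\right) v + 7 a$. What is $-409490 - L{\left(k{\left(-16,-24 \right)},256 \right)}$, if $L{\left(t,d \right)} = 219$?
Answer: $-409709$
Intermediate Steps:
$k{\left(v,a \right)} = 7 a + v \left(17 - a\right)$ ($k{\left(v,a \right)} = v \left(17 - a\right) + 7 a = 7 a + v \left(17 - a\right)$)
$-409490 - L{\left(k{\left(-16,-24 \right)},256 \right)} = -409490 - 219 = -409709$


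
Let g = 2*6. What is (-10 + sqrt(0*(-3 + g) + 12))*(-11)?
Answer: 110 - 22*sqrt(3) ≈ 71.895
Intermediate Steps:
g = 12
(-10 + sqrt(0*(-3 + g) + 12))*(-11) = (-10 + sqrt(0*(-3 + 12) + 12))*(-11) = (-10 + sqrt(0*9 + 12))*(-11) = (-10 + sqrt(0 + 12))*(-11) = (-10 + sqrt(12))*(-11) = (-10 + 2*sqrt(3))*(-11) = 110 - 22*sqrt(3)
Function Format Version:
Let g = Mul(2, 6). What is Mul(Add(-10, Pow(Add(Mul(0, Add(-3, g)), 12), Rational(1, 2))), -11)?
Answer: Add(110, Mul(-22, Pow(3, Rational(1, 2)))) ≈ 71.895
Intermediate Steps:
g = 12
Mul(Add(-10, Pow(Add(Mul(0, Add(-3, g)), 12), Rational(1, 2))), -11) = Mul(Add(-10, Pow(Add(Mul(0, Add(-3, 12)), 12), Rational(1, 2))), -11) = Mul(Add(-10, Pow(Add(Mul(0, 9), 12), Rational(1, 2))), -11) = Mul(Add(-10, Pow(Add(0, 12), Rational(1, 2))), -11) = Mul(Add(-10, Pow(12, Rational(1, 2))), -11) = Mul(Add(-10, Mul(2, Pow(3, Rational(1, 2)))), -11) = Add(110, Mul(-22, Pow(3, Rational(1, 2))))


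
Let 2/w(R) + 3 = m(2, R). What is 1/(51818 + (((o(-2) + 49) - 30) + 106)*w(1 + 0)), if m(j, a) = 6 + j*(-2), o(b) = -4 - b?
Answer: 1/51572 ≈ 1.9390e-5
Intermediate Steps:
m(j, a) = 6 - 2*j
w(R) = -2 (w(R) = 2/(-3 + (6 - 2*2)) = 2/(-3 + (6 - 4)) = 2/(-3 + 2) = 2/(-1) = 2*(-1) = -2)
1/(51818 + (((o(-2) + 49) - 30) + 106)*w(1 + 0)) = 1/(51818 + ((((-4 - 1*(-2)) + 49) - 30) + 106)*(-2)) = 1/(51818 + ((((-4 + 2) + 49) - 30) + 106)*(-2)) = 1/(51818 + (((-2 + 49) - 30) + 106)*(-2)) = 1/(51818 + ((47 - 30) + 106)*(-2)) = 1/(51818 + (17 + 106)*(-2)) = 1/(51818 + 123*(-2)) = 1/(51818 - 246) = 1/51572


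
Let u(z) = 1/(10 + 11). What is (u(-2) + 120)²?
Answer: 6355441/441 ≈ 14411.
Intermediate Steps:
u(z) = 1/21
(u(-2) + 120)² = (1/21 + 120)² = (2521/21)² = 6355441/441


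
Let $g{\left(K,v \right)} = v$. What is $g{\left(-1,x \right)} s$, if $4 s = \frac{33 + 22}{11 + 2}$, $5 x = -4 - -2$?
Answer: $- \frac{11}{26} \approx -0.42308$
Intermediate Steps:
$x = - \frac{2}{5}$ ($x = \frac{-4 - -2}{5} = \frac{-4 + 2}{5} = \frac{1}{5} \left(-2\right) = - \frac{2}{5} \approx -0.4$)
$s = \frac{55}{52}$ ($s = \frac{\left(33 + 22\right) \frac{1}{11 + 2}}{4} = \frac{55 \cdot \frac{1}{13}}{4} = \frac{1}{4} \cdot \frac{55}{13} = \frac{55}{52} \approx 1.0577$)
$g{\left(-1,x \right)} s = \left(- \frac{2}{5}\right) \frac{55}{52} = - \frac{11}{26}$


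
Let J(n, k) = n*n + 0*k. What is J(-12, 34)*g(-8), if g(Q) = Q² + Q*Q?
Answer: 18432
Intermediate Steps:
g(Q) = 2*Q² (g(Q) = Q² + Q² = 2*Q²)
J(n, k) = n² (J(n, k) = n² + 0 = n²)
J(-12, 34)*g(-8) = (-12)²*(2*(-8)²) = 144*(2*64) = 144*128 = 18432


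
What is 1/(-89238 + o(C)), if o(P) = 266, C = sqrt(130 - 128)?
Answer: -1/88972 ≈ -1.1239e-5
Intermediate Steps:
C = sqrt(2) ≈ 1.4142
1/(-89238 + o(C)) = 1/(-89238 + 266) = 1/(-88972) = -1/88972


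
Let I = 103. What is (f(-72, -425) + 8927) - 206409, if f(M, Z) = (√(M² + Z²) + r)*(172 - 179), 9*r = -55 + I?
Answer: -592558/3 - 7*√185809 ≈ -2.0054e+5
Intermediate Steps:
r = 16/3 (r = (-55 + 103)/9 = (⅑)*48 = 16/3 ≈ 5.3333)
f(M, Z) = -112/3 - 7*√(M² + Z²) (f(M, Z) = (√(M² + Z²) + 16/3)*(172 - 179) = (16/3 + √(M² + Z²))*(-7) = -112/3 - 7*√(M² + Z²))
(f(-72, -425) + 8927) - 206409 = ((-112/3 - 7*√((-72)² + (-425)²)) + 8927) - 206409 = ((-112/3 - 7*√(5184 + 180625)) + 8927) - 206409 = ((-112/3 - 7*√185809) + 8927) - 206409 = (26669/3 - 7*√185809) - 206409 = -592558/3 - 7*√185809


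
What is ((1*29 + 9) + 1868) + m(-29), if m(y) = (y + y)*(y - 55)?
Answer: 6778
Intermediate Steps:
m(y) = 2*y*(-55 + y) (m(y) = (2*y)*(-55 + y) = 2*y*(-55 + y))
((1*29 + 9) + 1868) + m(-29) = ((1*29 + 9) + 1868) + 2*(-29)*(-55 - 29) = ((29 + 9) + 1868) + 2*(-29)*(-84) = (38 + 1868) + 4872 = 1906 + 4872 = 6778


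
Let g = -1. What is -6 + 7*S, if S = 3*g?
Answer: -27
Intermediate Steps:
S = -3 (S = 3*(-1) = -3)
-6 + 7*S = -6 + 7*(-3) = -6 - 21 = -27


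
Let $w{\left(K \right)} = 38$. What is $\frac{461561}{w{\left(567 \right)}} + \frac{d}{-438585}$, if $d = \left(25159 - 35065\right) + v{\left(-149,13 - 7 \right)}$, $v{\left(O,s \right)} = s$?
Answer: $\frac{13495607159}{1111082} \approx 12146.0$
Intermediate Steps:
$d = -9900$ ($d = \left(25159 - 35065\right) + \left(13 - 7\right) = -9906 + \left(13 - 7\right) = -9906 + 6 = -9900$)
$\frac{461561}{w{\left(567 \right)}} + \frac{d}{-438585} = \frac{461561}{38} - \frac{9900}{-438585} = 461561 \cdot \frac{1}{38} - - \frac{660}{29239} = \frac{461561}{38} + \frac{660}{29239} = \frac{13495607159}{1111082}$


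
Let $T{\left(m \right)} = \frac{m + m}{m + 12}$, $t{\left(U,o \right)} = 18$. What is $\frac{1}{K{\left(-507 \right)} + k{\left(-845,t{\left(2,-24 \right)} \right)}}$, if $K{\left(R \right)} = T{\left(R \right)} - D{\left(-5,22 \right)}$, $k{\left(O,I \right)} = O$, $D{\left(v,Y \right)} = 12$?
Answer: $- \frac{165}{141067} \approx -0.0011697$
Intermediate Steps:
$T{\left(m \right)} = \frac{2 m}{12 + m}$
$K{\left(R \right)} = -12 + \frac{2 R}{12 + R}$ ($K{\left(R \right)} = \frac{2 R}{12 + R} - 12 = -12 + \frac{2 R}{12 + R}$)
$\frac{1}{K{\left(-507 \right)} + k{\left(-845,t{\left(2,-24 \right)} \right)}} = \frac{1}{\frac{2 \left(-72 - -2535\right)}{12 - 507} - 845} = \frac{1}{\frac{2 \left(-72 + 2535\right)}{-495} - 845} = \frac{1}{2 \left(- \frac{1}{495}\right) 2463 - 845} = \frac{1}{- \frac{1642}{165} - 845} = \frac{1}{- \frac{141067}{165}} = - \frac{165}{141067}$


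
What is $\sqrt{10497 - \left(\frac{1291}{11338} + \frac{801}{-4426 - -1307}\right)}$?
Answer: $\frac{\sqrt{13127280529854619346}}{35363222} \approx 102.46$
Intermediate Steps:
$\sqrt{10497 - \left(\frac{1291}{11338} + \frac{801}{-4426 - -1307}\right)} = \sqrt{10497 - \left(\frac{1291}{11338} + \frac{801}{-4426 + \left(-63 + 1370\right)}\right)} = \sqrt{10497 - \left(\frac{1291}{11338} + \frac{801}{-4426 + 1307}\right)} = \sqrt{10497 - \left(\frac{1291}{11338} + \frac{801}{-3119}\right)} = \sqrt{10497 - - \frac{5055109}{35363222}} = \sqrt{10497 + \left(- \frac{1291}{11338} + \frac{801}{3119}\right)} = \sqrt{10497 + \frac{5055109}{35363222}} = \sqrt{\frac{371212796443}{35363222}} = \frac{\sqrt{13127280529854619346}}{35363222}$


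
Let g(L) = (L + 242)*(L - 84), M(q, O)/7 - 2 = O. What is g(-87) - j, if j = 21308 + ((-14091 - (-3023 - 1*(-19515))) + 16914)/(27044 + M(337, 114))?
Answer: -1331865259/27856 ≈ -47813.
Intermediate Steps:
M(q, O) = 14 + 7*O
g(L) = (-84 + L)*(242 + L) (g(L) = (242 + L)*(-84 + L) = (-84 + L)*(242 + L))
j = 593541979/27856 (j = 21308 + ((-14091 - (-3023 - 1*(-19515))) + 16914)/(27044 + (14 + 7*114)) = 21308 + ((-14091 - (-3023 + 19515)) + 16914)/(27044 + (14 + 798)) = 21308 + ((-14091 - 1*16492) + 16914)/(27044 + 812) = 21308 + ((-14091 - 16492) + 16914)/27856 = 21308 + (-30583 + 16914)*(1/27856) = 21308 - 13669*1/27856 = 21308 - 13669/27856 = 593541979/27856 ≈ 21308.)
g(-87) - j = (-20328 + (-87)² + 158*(-87)) - 1*593541979/27856 = (-20328 + 7569 - 13746) - 593541979/27856 = -26505 - 593541979/27856 = -1331865259/27856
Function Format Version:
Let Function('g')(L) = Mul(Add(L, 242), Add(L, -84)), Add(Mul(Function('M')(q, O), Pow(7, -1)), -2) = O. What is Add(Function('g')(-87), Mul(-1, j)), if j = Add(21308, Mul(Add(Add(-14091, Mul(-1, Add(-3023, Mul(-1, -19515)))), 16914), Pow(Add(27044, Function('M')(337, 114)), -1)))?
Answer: Rational(-1331865259, 27856) ≈ -47813.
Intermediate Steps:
Function('M')(q, O) = Add(14, Mul(7, O))
Function('g')(L) = Mul(Add(-84, L), Add(242, L)) (Function('g')(L) = Mul(Add(242, L), Add(-84, L)) = Mul(Add(-84, L), Add(242, L)))
j = Rational(593541979, 27856) (j = Add(21308, Mul(Add(Add(-14091, Mul(-1, Add(-3023, Mul(-1, -19515)))), 16914), Pow(Add(27044, Add(14, Mul(7, 114))), -1))) = Add(21308, Mul(Add(Add(-14091, Mul(-1, Add(-3023, 19515))), 16914), Pow(Add(27044, Add(14, 798)), -1))) = Add(21308, Mul(Add(Add(-14091, Mul(-1, 16492)), 16914), Pow(Add(27044, 812), -1))) = Add(21308, Mul(Add(Add(-14091, -16492), 16914), Pow(27856, -1))) = Add(21308, Mul(Add(-30583, 16914), Rational(1, 27856))) = Add(21308, Mul(-13669, Rational(1, 27856))) = Add(21308, Rational(-13669, 27856)) = Rational(593541979, 27856) ≈ 21308.)
Add(Function('g')(-87), Mul(-1, j)) = Add(Add(-20328, Pow(-87, 2), Mul(158, -87)), Mul(-1, Rational(593541979, 27856))) = Add(Add(-20328, 7569, -13746), Rational(-593541979, 27856)) = Add(-26505, Rational(-593541979, 27856)) = Rational(-1331865259, 27856)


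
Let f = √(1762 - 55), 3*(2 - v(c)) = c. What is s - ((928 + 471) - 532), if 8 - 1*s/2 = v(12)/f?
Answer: -851 + 4*√1707/1707 ≈ -850.90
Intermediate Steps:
v(c) = 2 - c/3
f = √1707 ≈ 41.316
s = 16 + 4*√1707/1707 (s = 16 - 2*(2 - ⅓*12)/(√1707) = 16 - 2*(2 - 4)*√1707/1707 = 16 - (-4)*√1707/1707 = 16 + 4*√1707/1707 ≈ 16.097)
s - ((928 + 471) - 532) = (16 + 4*√1707/1707) - ((928 + 471) - 532) = (16 + 4*√1707/1707) - (1399 - 532) = (16 + 4*√1707/1707) - 1*867 = (16 + 4*√1707/1707) - 867 = -851 + 4*√1707/1707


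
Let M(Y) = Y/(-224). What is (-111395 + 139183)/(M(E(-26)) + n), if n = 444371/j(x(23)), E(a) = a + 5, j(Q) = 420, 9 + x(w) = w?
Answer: 93367680/3555283 ≈ 26.262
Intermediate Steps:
x(w) = -9 + w
E(a) = 5 + a
M(Y) = -Y/224 (M(Y) = Y*(-1/224) = -Y/224)
n = 444371/420 ≈ 1058.0
(-111395 + 139183)/(M(E(-26)) + n) = (-111395 + 139183)/(-(5 - 26)/224 + 444371/420) = 27788/(-1/224*(-21) + 444371/420) = 27788/(3/32 + 444371/420) = 27788/(3555283/3360) = 27788*(3360/3555283) = 93367680/3555283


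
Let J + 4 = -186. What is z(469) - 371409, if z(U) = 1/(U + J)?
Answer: -103623110/279 ≈ -3.7141e+5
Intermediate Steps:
J = -190 (J = -4 - 186 = -190)
z(U) = 1/(-190 + U) (z(U) = 1/(U - 190) = 1/(-190 + U))
z(469) - 371409 = 1/(-190 + 469) - 371409 = 1/279 - 371409 = -103623110/279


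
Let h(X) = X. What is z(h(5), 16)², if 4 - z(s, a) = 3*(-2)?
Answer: 100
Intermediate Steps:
z(s, a) = 10 (z(s, a) = 4 - 3*(-2) = 4 - 1*(-6) = 4 + 6 = 10)
z(h(5), 16)² = 10² = 100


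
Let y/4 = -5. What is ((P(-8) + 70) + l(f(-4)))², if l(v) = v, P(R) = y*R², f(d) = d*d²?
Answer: 1623076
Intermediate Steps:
y = -20 (y = 4*(-5) = -20)
f(d) = d³
P(R) = -20*R²
((P(-8) + 70) + l(f(-4)))² = ((-20*(-8)² + 70) + (-4)³)² = ((-20*64 + 70) - 64)² = ((-1280 + 70) - 64)² = (-1210 - 64)² = (-1274)² = 1623076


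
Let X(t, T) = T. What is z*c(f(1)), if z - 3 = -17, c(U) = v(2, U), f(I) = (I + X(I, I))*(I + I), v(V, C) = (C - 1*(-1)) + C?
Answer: -126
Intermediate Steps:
v(V, C) = 1 + 2*C (v(V, C) = (C + 1) + C = (1 + C) + C = 1 + 2*C)
f(I) = 4*I**2 (f(I) = (I + I)*(I + I) = (2*I)*(2*I) = 4*I**2)
c(U) = 1 + 2*U
z = -14 (z = 3 - 17 = -14)
z*c(f(1)) = -14*(1 + 2*(4*1**2)) = -14*(1 + 2*(4*1)) = -14*(1 + 2*4) = -14*(1 + 8) = -14*9 = -126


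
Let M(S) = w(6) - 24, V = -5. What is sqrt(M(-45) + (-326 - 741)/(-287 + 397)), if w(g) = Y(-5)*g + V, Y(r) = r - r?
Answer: 3*I*sqrt(430)/10 ≈ 6.2209*I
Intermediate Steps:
Y(r) = 0
w(g) = -5 (w(g) = 0*g - 5 = 0 - 5 = -5)
M(S) = -29 (M(S) = -5 - 24 = -29)
sqrt(M(-45) + (-326 - 741)/(-287 + 397)) = sqrt(-29 + (-326 - 741)/(-287 + 397)) = sqrt(-29 - 1067/110) = sqrt(-29 - 1067*1/110) = sqrt(-29 - 97/10) = sqrt(-387/10) = 3*I*sqrt(430)/10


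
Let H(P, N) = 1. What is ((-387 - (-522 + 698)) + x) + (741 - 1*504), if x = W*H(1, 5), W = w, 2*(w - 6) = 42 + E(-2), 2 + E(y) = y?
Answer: -301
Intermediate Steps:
E(y) = -2 + y
w = 25 (w = 6 + (42 + (-2 - 2))/2 = 6 + (42 - 4)/2 = 6 + (½)*38 = 6 + 19 = 25)
W = 25
x = 25 (x = 25*1 = 25)
((-387 - (-522 + 698)) + x) + (741 - 1*504) = ((-387 - (-522 + 698)) + 25) + (741 - 1*504) = ((-387 - 1*176) + 25) + (741 - 504) = ((-387 - 176) + 25) + 237 = (-563 + 25) + 237 = -538 + 237 = -301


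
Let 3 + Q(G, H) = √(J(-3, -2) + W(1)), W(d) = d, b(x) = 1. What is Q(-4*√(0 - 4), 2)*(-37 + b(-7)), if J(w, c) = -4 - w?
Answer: 108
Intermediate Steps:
Q(G, H) = -3 (Q(G, H) = -3 + √((-4 - 1*(-3)) + 1) = -3 + √((-4 + 3) + 1) = -3 + √(-1 + 1) = -3 + √0 = -3 + 0 = -3)
Q(-4*√(0 - 4), 2)*(-37 + b(-7)) = -3*(-37 + 1) = -3*(-36) = 108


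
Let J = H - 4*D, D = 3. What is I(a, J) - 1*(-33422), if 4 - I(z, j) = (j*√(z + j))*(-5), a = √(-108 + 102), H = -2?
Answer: 33426 - 70*√(-14 + I*√6) ≈ 33403.0 - 262.91*I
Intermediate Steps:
J = -14 (J = -2 - 4*3 = -2 - 12 = -14)
a = I*√6 (a = √(-6) = I*√6 ≈ 2.4495*I)
I(z, j) = 4 + 5*j*√(j + z) (I(z, j) = 4 - j*√(z + j)*(-5) = 4 - j*√(j + z)*(-5) = 4 - (-5)*j*√(j + z) = 4 + 5*j*√(j + z))
I(a, J) - 1*(-33422) = (4 + 5*(-14)*√(-14 + I*√6)) - 1*(-33422) = (4 - 70*√(-14 + I*√6)) + 33422 = 33426 - 70*√(-14 + I*√6)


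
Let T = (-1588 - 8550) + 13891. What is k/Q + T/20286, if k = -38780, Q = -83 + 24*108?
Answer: -86363867/5655286 ≈ -15.271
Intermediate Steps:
Q = 2509 (Q = -83 + 2592 = 2509)
T = 3753 (T = -10138 + 13891 = 3753)
k/Q + T/20286 = -38780/2509 + 3753/20286 = -38780*1/2509 + 3753*(1/20286) = -38780/2509 + 417/2254 = -86363867/5655286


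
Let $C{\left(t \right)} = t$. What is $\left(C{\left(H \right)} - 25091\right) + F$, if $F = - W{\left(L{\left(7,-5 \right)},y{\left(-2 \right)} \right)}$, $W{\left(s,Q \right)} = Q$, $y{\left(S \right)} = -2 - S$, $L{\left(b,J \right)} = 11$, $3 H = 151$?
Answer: $- \frac{75122}{3} \approx -25041.0$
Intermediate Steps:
$H = \frac{151}{3}$ ($H = \frac{1}{3} \cdot 151 = \frac{151}{3} \approx 50.333$)
$F = 0$ ($F = - (-2 - -2) = - (-2 + 2) = \left(-1\right) 0 = 0$)
$\left(C{\left(H \right)} - 25091\right) + F = \left(\frac{151}{3} - 25091\right) + 0 = - \frac{75122}{3} + 0 = - \frac{75122}{3}$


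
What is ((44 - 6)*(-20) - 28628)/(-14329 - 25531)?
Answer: 7347/9965 ≈ 0.73728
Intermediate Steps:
((44 - 6)*(-20) - 28628)/(-14329 - 25531) = (38*(-20) - 28628)/(-39860) = (-760 - 28628)*(-1/39860) = -29388*(-1/39860) = 7347/9965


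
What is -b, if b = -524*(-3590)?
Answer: -1881160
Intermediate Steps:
b = 1881160
-b = -1*1881160 = -1881160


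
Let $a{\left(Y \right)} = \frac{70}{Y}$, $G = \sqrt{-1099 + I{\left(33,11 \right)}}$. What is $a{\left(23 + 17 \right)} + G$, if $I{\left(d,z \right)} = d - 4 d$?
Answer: $\frac{7}{4} + i \sqrt{1198} \approx 1.75 + 34.612 i$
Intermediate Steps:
$I{\left(d,z \right)} = - 3 d$
$G = i \sqrt{1198}$ ($G = \sqrt{-1099 - 99} = \sqrt{-1198} = i \sqrt{1198} \approx 34.612 i$)
$a{\left(23 + 17 \right)} + G = \frac{70}{23 + 17} + i \sqrt{1198} = \frac{70}{40} + i \sqrt{1198} = 70 \cdot \frac{1}{40} + i \sqrt{1198} = \frac{7}{4} + i \sqrt{1198}$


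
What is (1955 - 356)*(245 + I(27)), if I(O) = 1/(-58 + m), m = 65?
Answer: 2743884/7 ≈ 3.9198e+5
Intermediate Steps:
I(O) = ⅐ (I(O) = 1/(-58 + 65) = 1/7 = ⅐)
(1955 - 356)*(245 + I(27)) = (1955 - 356)*(245 + ⅐) = 1599*(1716/7) = 2743884/7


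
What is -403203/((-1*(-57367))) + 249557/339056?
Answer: -122392059949/19450625552 ≈ -6.2924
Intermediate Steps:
-403203/((-1*(-57367))) + 249557/339056 = -403203/57367 + 249557*(1/339056) = -403203*1/57367 + 249557/339056 = -403203/57367 + 249557/339056 = -122392059949/19450625552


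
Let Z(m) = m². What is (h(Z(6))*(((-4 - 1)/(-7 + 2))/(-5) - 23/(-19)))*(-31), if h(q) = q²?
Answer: -3856896/95 ≈ -40599.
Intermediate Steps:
(h(Z(6))*(((-4 - 1)/(-7 + 2))/(-5) - 23/(-19)))*(-31) = ((6²)²*(((-4 - 1)/(-7 + 2))/(-5) - 23/(-19)))*(-31) = (36²*(-5/(-5)*(-⅕) - 23*(-1/19)))*(-31) = (1296*(-5*(-⅕)*(-⅕) + 23/19))*(-31) = (1296*(1*(-⅕) + 23/19))*(-31) = (1296*(-⅕ + 23/19))*(-31) = (1296*(96/95))*(-31) = (124416/95)*(-31) = -3856896/95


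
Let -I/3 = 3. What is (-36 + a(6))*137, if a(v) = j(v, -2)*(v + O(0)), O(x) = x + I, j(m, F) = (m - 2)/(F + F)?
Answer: -4521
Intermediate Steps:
I = -9 (I = -3*3 = -9)
j(m, F) = (-2 + m)/(2*F) (j(m, F) = (-2 + m)/((2*F)) = (-2 + m)*(1/(2*F)) = (-2 + m)/(2*F))
O(x) = -9 + x (O(x) = x - 9 = -9 + x)
a(v) = (1/2 - v/4)*(-9 + v) (a(v) = ((1/2)*(-2 + v)/(-2))*(v + (-9 + 0)) = ((1/2)*(-1/2)*(-2 + v))*(v - 9) = (1/2 - v/4)*(-9 + v))
(-36 + a(6))*137 = (-36 + (-9 + 6)*(2 - 1*6)/4)*137 = (-36 + (1/4)*(-3)*(2 - 6))*137 = (-36 + (1/4)*(-3)*(-4))*137 = (-36 + 3)*137 = -33*137 = -4521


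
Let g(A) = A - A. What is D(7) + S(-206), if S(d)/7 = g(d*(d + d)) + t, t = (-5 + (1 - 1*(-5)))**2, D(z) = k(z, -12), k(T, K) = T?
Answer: 14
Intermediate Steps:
D(z) = z
g(A) = 0
t = 1 (t = (-5 + (1 + 5))**2 = (-5 + 6)**2 = 1**2 = 1)
S(d) = 7 (S(d) = 7*(0 + 1) = 7*1 = 7)
D(7) + S(-206) = 7 + 7 = 14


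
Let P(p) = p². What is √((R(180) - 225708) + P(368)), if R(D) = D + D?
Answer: 2*I*√22481 ≈ 299.87*I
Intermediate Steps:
R(D) = 2*D
√((R(180) - 225708) + P(368)) = √((2*180 - 225708) + 368²) = √((360 - 225708) + 135424) = √(-225348 + 135424) = √(-89924) = 2*I*√22481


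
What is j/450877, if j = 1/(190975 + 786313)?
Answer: 1/440636681576 ≈ 2.2694e-12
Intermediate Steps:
j = 1/977288 ≈ 1.0232e-6
j/450877 = (1/977288)/450877 = (1/977288)*(1/450877) = 1/440636681576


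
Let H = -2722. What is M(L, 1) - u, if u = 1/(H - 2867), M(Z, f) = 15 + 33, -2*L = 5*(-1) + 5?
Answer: 268273/5589 ≈ 48.000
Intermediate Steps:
L = 0 (L = -(5*(-1) + 5)/2 = -(-5 + 5)/2 = -½*0 = 0)
M(Z, f) = 48
u = -1/5589 (u = 1/(-2722 - 2867) = 1/(-5589) = -1/5589 ≈ -0.00017892)
M(L, 1) - u = 48 - 1*(-1/5589) = 48 + 1/5589 = 268273/5589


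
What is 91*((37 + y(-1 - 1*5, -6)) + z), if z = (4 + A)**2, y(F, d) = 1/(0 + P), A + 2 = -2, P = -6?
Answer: 20111/6 ≈ 3351.8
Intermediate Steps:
A = -4 (A = -2 - 2 = -4)
y(F, d) = -1/6 (y(F, d) = 1/(0 - 6) = 1/(-6) = -1/6)
z = 0 (z = (4 - 4)**2 = 0**2 = 0)
91*((37 + y(-1 - 1*5, -6)) + z) = 91*((37 - 1/6) + 0) = 91*(221/6 + 0) = 91*(221/6) = 20111/6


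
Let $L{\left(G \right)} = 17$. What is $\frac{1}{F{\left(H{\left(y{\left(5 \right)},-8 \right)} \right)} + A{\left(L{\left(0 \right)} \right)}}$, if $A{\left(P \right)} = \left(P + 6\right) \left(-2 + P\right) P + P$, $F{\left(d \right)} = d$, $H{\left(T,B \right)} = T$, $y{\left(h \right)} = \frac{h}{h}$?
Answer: $\frac{1}{5883} \approx 0.00016998$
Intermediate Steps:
$y{\left(h \right)} = 1$
$A{\left(P \right)} = P + P \left(-2 + P\right) \left(6 + P\right)$ ($A{\left(P \right)} = \left(6 + P\right) \left(-2 + P\right) P + P = \left(-2 + P\right) \left(6 + P\right) P + P = P \left(-2 + P\right) \left(6 + P\right) + P = P + P \left(-2 + P\right) \left(6 + P\right)$)
$\frac{1}{F{\left(H{\left(y{\left(5 \right)},-8 \right)} \right)} + A{\left(L{\left(0 \right)} \right)}} = \frac{1}{1 + 17 \left(-11 + 17^{2} + 4 \cdot 17\right)} = \frac{1}{1 + 17 \left(-11 + 289 + 68\right)} = \frac{1}{1 + 17 \cdot 346} = \frac{1}{1 + 5882} = \frac{1}{5883}$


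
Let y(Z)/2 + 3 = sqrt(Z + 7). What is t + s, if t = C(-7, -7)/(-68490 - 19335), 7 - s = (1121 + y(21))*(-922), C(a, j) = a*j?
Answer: 90287349476/87825 + 3688*sqrt(7) ≈ 1.0378e+6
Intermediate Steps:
y(Z) = -6 + 2*sqrt(7 + Z) (y(Z) = -6 + 2*sqrt(Z + 7) = -6 + 2*sqrt(7 + Z))
s = 1028037 + 3688*sqrt(7) (s = 7 - (1121 + (-6 + 2*sqrt(7 + 21)))*(-922) = 7 - (1121 + (-6 + 2*sqrt(28)))*(-922) = 7 - (1121 + (-6 + 2*(2*sqrt(7))))*(-922) = 7 - (1121 + (-6 + 4*sqrt(7)))*(-922) = 7 - (1115 + 4*sqrt(7))*(-922) = 7 - (-1028030 - 3688*sqrt(7)) = 7 + (1028030 + 3688*sqrt(7)) = 1028037 + 3688*sqrt(7) ≈ 1.0378e+6)
t = -49/87825 (t = (-7*(-7))/(-68490 - 19335) = 49/(-87825) = -1/87825*49 = -49/87825 ≈ -0.00055793)
t + s = -49/87825 + (1028037 + 3688*sqrt(7)) = 90287349476/87825 + 3688*sqrt(7)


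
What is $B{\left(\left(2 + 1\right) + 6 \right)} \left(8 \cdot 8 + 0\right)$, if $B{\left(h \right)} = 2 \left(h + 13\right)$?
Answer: $2816$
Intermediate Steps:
$B{\left(h \right)} = 26 + 2 h$ ($B{\left(h \right)} = 2 \left(13 + h\right) = 26 + 2 h$)
$B{\left(\left(2 + 1\right) + 6 \right)} \left(8 \cdot 8 + 0\right) = \left(26 + 2 \left(\left(2 + 1\right) + 6\right)\right) \left(8 \cdot 8 + 0\right) = \left(26 + 2 \left(3 + 6\right)\right) \left(64 + 0\right) = \left(26 + 2 \cdot 9\right) 64 = \left(26 + 18\right) 64 = 44 \cdot 64 = 2816$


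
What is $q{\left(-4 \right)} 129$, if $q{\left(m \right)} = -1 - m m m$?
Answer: $8127$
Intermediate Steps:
$q{\left(m \right)} = -1 - m^{3}$ ($q{\left(m \right)} = -1 - m^{2} m = -1 - m^{3}$)
$q{\left(-4 \right)} 129 = \left(-1 - \left(-4\right)^{3}\right) 129 = \left(-1 - -64\right) 129 = \left(-1 + 64\right) 129 = 63 \cdot 129 = 8127$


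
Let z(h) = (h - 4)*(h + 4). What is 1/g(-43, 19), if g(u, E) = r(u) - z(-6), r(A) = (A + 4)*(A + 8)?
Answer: 1/1345 ≈ 0.00074349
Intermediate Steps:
r(A) = (4 + A)*(8 + A)
z(h) = (-4 + h)*(4 + h)
g(u, E) = 12 + u² + 12*u (g(u, E) = (32 + u² + 12*u) - (-16 + (-6)²) = (32 + u² + 12*u) - (-16 + 36) = (32 + u² + 12*u) - 1*20 = (32 + u² + 12*u) - 20 = 12 + u² + 12*u)
1/g(-43, 19) = 1/(12 + (-43)² + 12*(-43)) = 1/(12 + 1849 - 516) = 1/1345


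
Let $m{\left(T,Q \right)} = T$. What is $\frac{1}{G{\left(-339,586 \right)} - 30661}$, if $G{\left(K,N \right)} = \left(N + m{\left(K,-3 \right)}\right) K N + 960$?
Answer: $- \frac{1}{49097239} \approx -2.0368 \cdot 10^{-8}$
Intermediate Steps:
$G{\left(K,N \right)} = 960 + K N \left(K + N\right)$ ($G{\left(K,N \right)} = \left(N + K\right) K N + 960 = \left(K + N\right) K N + 960 = K \left(K + N\right) N + 960 = K N \left(K + N\right) + 960 = 960 + K N \left(K + N\right)$)
$\frac{1}{G{\left(-339,586 \right)} - 30661} = \frac{1}{\left(960 - 339 \cdot 586^{2} + 586 \left(-339\right)^{2}\right) - 30661} = \frac{1}{\left(960 - 116411244 + 586 \cdot 114921\right) - 30661} = \frac{1}{\left(960 - 116411244 + 67343706\right) - 30661} = \frac{1}{-49066578 - 30661} = \frac{1}{-49097239} = - \frac{1}{49097239}$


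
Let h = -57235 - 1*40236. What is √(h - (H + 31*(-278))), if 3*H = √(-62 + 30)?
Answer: √(-799677 - 12*I*√2)/3 ≈ 0.0031629 - 298.08*I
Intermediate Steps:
H = 4*I*√2/3 (H = √(-62 + 30)/3 = √(-32)/3 = (4*I*√2)/3 = 4*I*√2/3 ≈ 1.8856*I)
h = -97471 (h = -57235 - 40236 = -97471)
√(h - (H + 31*(-278))) = √(-97471 - (4*I*√2/3 + 31*(-278))) = √(-97471 - (4*I*√2/3 - 8618)) = √(-97471 - (-8618 + 4*I*√2/3)) = √(-97471 + (8618 - 4*I*√2/3)) = √(-88853 - 4*I*√2/3)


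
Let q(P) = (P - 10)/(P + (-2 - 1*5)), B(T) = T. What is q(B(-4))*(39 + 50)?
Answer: 1246/11 ≈ 113.27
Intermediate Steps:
q(P) = (-10 + P)/(-7 + P) (q(P) = (-10 + P)/(P + (-2 - 5)) = (-10 + P)/(P - 7) = (-10 + P)/(-7 + P))
q(B(-4))*(39 + 50) = ((-10 - 4)/(-7 - 4))*(39 + 50) = (-14/(-11))*89 = -1/11*(-14)*89 = (14/11)*89 = 1246/11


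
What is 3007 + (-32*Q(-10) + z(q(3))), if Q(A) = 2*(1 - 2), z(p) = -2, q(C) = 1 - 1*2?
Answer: 3069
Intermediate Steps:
q(C) = -1 (q(C) = 1 - 2 = -1)
Q(A) = -2 (Q(A) = 2*(-1) = -2)
3007 + (-32*Q(-10) + z(q(3))) = 3007 + (-32*(-2) - 2) = 3007 + (64 - 2) = 3007 + 62 = 3069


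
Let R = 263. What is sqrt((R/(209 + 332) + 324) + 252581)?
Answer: 2*sqrt(18505157647)/541 ≈ 502.90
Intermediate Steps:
sqrt((R/(209 + 332) + 324) + 252581) = sqrt((263/(209 + 332) + 324) + 252581) = sqrt((263/541 + 324) + 252581) = sqrt(175547/541 + 252581) = sqrt(136821868/541) = 2*sqrt(18505157647)/541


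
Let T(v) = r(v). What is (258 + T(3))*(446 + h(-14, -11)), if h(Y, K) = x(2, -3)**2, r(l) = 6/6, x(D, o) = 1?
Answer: 115773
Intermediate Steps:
r(l) = 1 (r(l) = 6*(1/6) = 1)
T(v) = 1
h(Y, K) = 1 (h(Y, K) = 1**2 = 1)
(258 + T(3))*(446 + h(-14, -11)) = (258 + 1)*(446 + 1) = 259*447 = 115773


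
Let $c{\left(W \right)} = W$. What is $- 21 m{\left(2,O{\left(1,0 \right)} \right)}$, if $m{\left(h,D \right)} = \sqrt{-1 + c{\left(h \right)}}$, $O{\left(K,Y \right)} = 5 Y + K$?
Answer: $-21$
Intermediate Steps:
$O{\left(K,Y \right)} = K + 5 Y$
$m{\left(h,D \right)} = \sqrt{-1 + h}$
$- 21 m{\left(2,O{\left(1,0 \right)} \right)} = - 21 \sqrt{-1 + 2} = - 21 \sqrt{1} = \left(-21\right) 1 = -21$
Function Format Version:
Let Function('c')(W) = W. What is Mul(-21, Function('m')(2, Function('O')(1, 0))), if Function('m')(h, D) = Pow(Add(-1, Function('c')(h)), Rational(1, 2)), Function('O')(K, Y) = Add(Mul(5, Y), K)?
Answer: -21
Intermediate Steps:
Function('O')(K, Y) = Add(K, Mul(5, Y))
Function('m')(h, D) = Pow(Add(-1, h), Rational(1, 2))
Mul(-21, Function('m')(2, Function('O')(1, 0))) = Mul(-21, Pow(Add(-1, 2), Rational(1, 2))) = Mul(-21, Pow(1, Rational(1, 2))) = Mul(-21, 1) = -21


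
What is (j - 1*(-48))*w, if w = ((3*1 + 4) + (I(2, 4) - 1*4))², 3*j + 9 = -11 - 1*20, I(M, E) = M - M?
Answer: 312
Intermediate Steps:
I(M, E) = 0
j = -40/3 (j = -3 + (-11 - 1*20)/3 = -3 + (-11 - 20)/3 = -3 + (⅓)*(-31) = -3 - 31/3 = -40/3 ≈ -13.333)
w = 9 (w = ((3*1 + 4) + (0 - 1*4))² = ((3 + 4) + (0 - 4))² = (7 - 4)² = 3² = 9)
(j - 1*(-48))*w = (-40/3 - 1*(-48))*9 = (-40/3 + 48)*9 = (104/3)*9 = 312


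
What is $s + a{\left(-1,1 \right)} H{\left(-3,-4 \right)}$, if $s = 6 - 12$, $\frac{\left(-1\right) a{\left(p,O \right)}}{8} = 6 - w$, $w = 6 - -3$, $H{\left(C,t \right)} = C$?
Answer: $-78$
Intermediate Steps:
$w = 9$ ($w = 6 + 3 = 9$)
$a{\left(p,O \right)} = 24$ ($a{\left(p,O \right)} = - 8 \left(6 - 9\right) = \left(-8\right) \left(-3\right) = 24$)
$s = -6$ ($s = 6 - 12 = -6$)
$s + a{\left(-1,1 \right)} H{\left(-3,-4 \right)} = -6 + 24 \left(-3\right) = -6 - 72 = -78$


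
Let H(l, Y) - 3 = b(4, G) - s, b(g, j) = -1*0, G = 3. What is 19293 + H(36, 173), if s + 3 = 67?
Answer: 19232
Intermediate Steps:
s = 64 (s = -3 + 67 = 64)
b(g, j) = 0
H(l, Y) = -61 (H(l, Y) = 3 + (0 - 1*64) = 3 + (0 - 64) = 3 - 64 = -61)
19293 + H(36, 173) = 19293 - 61 = 19232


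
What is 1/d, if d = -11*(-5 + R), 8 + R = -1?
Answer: 1/154 ≈ 0.0064935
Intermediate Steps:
R = -9 (R = -8 - 1 = -9)
d = 154 (d = -11*(-5 - 9) = -11*(-14) = 154)
1/d = 1/154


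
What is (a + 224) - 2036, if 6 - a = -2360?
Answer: 554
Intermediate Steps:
a = 2366 (a = 6 - 1*(-2360) = 6 + 2360 = 2366)
(a + 224) - 2036 = (2366 + 224) - 2036 = 2590 - 2036 = 554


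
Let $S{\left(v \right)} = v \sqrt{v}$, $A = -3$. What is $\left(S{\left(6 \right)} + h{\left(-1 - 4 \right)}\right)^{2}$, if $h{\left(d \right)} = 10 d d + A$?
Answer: $61225 + 2964 \sqrt{6} \approx 68485.0$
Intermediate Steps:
$h{\left(d \right)} = -3 + 10 d^{2}$ ($h{\left(d \right)} = 10 d d - 3 = 10 d^{2} - 3 = -3 + 10 d^{2}$)
$S{\left(v \right)} = v^{\frac{3}{2}}$
$\left(S{\left(6 \right)} + h{\left(-1 - 4 \right)}\right)^{2} = \left(6^{\frac{3}{2}} - \left(3 - 10 \left(-1 - 4\right)^{2}\right)\right)^{2} = \left(6 \sqrt{6} - \left(3 - 10 \left(-5\right)^{2}\right)\right)^{2} = \left(6 \sqrt{6} + \left(-3 + 10 \cdot 25\right)\right)^{2} = \left(6 \sqrt{6} + \left(-3 + 250\right)\right)^{2} = \left(6 \sqrt{6} + 247\right)^{2} = \left(247 + 6 \sqrt{6}\right)^{2}$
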